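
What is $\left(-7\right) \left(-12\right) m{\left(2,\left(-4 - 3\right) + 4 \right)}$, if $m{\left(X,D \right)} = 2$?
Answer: $168$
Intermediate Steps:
$\left(-7\right) \left(-12\right) m{\left(2,\left(-4 - 3\right) + 4 \right)} = \left(-7\right) \left(-12\right) 2 = 84 \cdot 2 = 168$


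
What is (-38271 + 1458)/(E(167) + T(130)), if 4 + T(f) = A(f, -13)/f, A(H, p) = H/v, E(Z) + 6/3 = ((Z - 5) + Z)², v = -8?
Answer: -42072/123697 ≈ -0.34012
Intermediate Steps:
E(Z) = -2 + (-5 + 2*Z)² (E(Z) = -2 + ((Z - 5) + Z)² = -2 + ((-5 + Z) + Z)² = -2 + (-5 + 2*Z)²)
A(H, p) = -H/8 (A(H, p) = H/(-8) = H*(-⅛) = -H/8)
T(f) = -33/8 (T(f) = -4 + (-f/8)/f = -4 - ⅛ = -33/8)
(-38271 + 1458)/(E(167) + T(130)) = (-38271 + 1458)/((-2 + (-5 + 2*167)²) - 33/8) = -36813/((-2 + (-5 + 334)²) - 33/8) = -36813/((-2 + 329²) - 33/8) = -36813/((-2 + 108241) - 33/8) = -36813/(108239 - 33/8) = -36813/865879/8 = -36813*8/865879 = -42072/123697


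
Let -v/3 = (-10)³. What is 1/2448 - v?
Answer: -7343999/2448 ≈ -3000.0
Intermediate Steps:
v = 3000 (v = -3*(-10)³ = -3*(-1000) = 3000)
1/2448 - v = 1/2448 - 1*3000 = 1/2448 - 3000 = -7343999/2448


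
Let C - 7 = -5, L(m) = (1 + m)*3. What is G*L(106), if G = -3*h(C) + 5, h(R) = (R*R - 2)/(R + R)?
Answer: 2247/2 ≈ 1123.5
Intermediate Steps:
L(m) = 3 + 3*m
C = 2 (C = 7 - 5 = 2)
h(R) = (-2 + R²)/(2*R) (h(R) = (R² - 2)/((2*R)) = (-2 + R²)*(1/(2*R)) = (-2 + R²)/(2*R))
G = 7/2 (G = -3*((½)*2 - 1/2) + 5 = -3*(1 - 1*½) + 5 = -3*(1 - ½) + 5 = -3*½ + 5 = -3/2 + 5 = 7/2 ≈ 3.5000)
G*L(106) = 7*(3 + 3*106)/2 = 7*(3 + 318)/2 = (7/2)*321 = 2247/2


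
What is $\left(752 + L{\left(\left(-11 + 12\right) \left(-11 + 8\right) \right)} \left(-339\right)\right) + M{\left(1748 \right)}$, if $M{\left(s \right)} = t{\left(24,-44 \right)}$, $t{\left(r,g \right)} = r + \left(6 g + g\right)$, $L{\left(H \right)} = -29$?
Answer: $10299$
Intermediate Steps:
$t{\left(r,g \right)} = r + 7 g$
$M{\left(s \right)} = -284$ ($M{\left(s \right)} = 24 + 7 \left(-44\right) = 24 - 308 = -284$)
$\left(752 + L{\left(\left(-11 + 12\right) \left(-11 + 8\right) \right)} \left(-339\right)\right) + M{\left(1748 \right)} = \left(752 - -9831\right) - 284 = \left(752 + 9831\right) - 284 = 10583 - 284 = 10299$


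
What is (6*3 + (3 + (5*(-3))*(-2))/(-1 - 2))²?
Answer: 49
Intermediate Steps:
(6*3 + (3 + (5*(-3))*(-2))/(-1 - 2))² = (18 + (3 - 15*(-2))/(-3))² = (18 + (3 + 30)*(-⅓))² = (18 + 33*(-⅓))² = (18 - 11)² = 7² = 49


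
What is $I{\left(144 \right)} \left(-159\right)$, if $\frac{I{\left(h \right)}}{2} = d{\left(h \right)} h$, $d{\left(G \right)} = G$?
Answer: $-6594048$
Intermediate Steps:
$I{\left(h \right)} = 2 h^{2}$ ($I{\left(h \right)} = 2 h h = 2 h^{2}$)
$I{\left(144 \right)} \left(-159\right) = 2 \cdot 144^{2} \left(-159\right) = 2 \cdot 20736 \left(-159\right) = 41472 \left(-159\right) = -6594048$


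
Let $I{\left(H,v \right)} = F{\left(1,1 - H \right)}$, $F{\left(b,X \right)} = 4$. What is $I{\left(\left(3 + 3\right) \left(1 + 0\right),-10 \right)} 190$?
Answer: $760$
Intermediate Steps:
$I{\left(H,v \right)} = 4$
$I{\left(\left(3 + 3\right) \left(1 + 0\right),-10 \right)} 190 = 4 \cdot 190 = 760$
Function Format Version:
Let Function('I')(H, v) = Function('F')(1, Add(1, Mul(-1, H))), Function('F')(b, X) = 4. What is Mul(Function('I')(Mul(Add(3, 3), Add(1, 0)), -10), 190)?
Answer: 760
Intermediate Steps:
Function('I')(H, v) = 4
Mul(Function('I')(Mul(Add(3, 3), Add(1, 0)), -10), 190) = Mul(4, 190) = 760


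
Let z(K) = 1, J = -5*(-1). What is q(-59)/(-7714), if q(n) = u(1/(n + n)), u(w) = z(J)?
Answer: -1/7714 ≈ -0.00012963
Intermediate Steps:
J = 5
u(w) = 1
q(n) = 1
q(-59)/(-7714) = 1/(-7714) = 1*(-1/7714) = -1/7714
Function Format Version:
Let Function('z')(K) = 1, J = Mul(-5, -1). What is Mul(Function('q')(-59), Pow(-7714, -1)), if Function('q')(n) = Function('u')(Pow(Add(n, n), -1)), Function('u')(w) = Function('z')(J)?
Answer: Rational(-1, 7714) ≈ -0.00012963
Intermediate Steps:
J = 5
Function('u')(w) = 1
Function('q')(n) = 1
Mul(Function('q')(-59), Pow(-7714, -1)) = Mul(1, Pow(-7714, -1)) = Mul(1, Rational(-1, 7714)) = Rational(-1, 7714)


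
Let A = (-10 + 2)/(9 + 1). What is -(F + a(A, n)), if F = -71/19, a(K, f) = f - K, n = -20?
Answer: 2179/95 ≈ 22.937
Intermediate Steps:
A = -4/5 (A = -8/10 = -8*1/10 = -4/5 ≈ -0.80000)
F = -71/19 ≈ -3.7368
-(F + a(A, n)) = -(-71/19 + (-20 - 1*(-4/5))) = -(-71/19 + (-20 + 4/5)) = -(-71/19 - 96/5) = -1*(-2179/95) = 2179/95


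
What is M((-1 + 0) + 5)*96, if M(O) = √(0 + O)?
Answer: 192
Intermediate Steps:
M(O) = √O
M((-1 + 0) + 5)*96 = √((-1 + 0) + 5)*96 = √(-1 + 5)*96 = √4*96 = 2*96 = 192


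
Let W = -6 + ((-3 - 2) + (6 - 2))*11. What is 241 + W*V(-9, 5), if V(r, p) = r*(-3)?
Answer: -218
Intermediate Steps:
W = -17 (W = -6 + (-5 + 4)*11 = -6 - 1*11 = -6 - 11 = -17)
V(r, p) = -3*r
241 + W*V(-9, 5) = 241 - (-51)*(-9) = 241 - 17*27 = 241 - 459 = -218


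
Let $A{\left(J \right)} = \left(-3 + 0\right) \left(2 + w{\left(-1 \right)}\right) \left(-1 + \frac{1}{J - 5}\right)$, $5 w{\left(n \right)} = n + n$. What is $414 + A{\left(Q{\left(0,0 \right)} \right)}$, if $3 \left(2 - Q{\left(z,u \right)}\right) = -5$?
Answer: $\frac{2112}{5} \approx 422.4$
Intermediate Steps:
$w{\left(n \right)} = \frac{2 n}{5}$ ($w{\left(n \right)} = \frac{n + n}{5} = \frac{2 n}{5}$)
$Q{\left(z,u \right)} = \frac{11}{3}$ ($Q{\left(z,u \right)} = 2 - - \frac{5}{3} = 2 + \frac{5}{3} = \frac{11}{3}$)
$A{\left(J \right)} = \frac{24}{5} - \frac{24}{5 \left(-5 + J\right)}$ ($A{\left(J \right)} = \left(-3 + 0\right) \left(2 + \frac{2}{5} \left(-1\right)\right) \left(-1 + \frac{1}{J - 5}\right) = - 3 \left(2 - \frac{2}{5}\right) \left(-1 + \frac{1}{-5 + J}\right) = - 3 \frac{8 \left(-1 + \frac{1}{-5 + J}\right)}{5} = - 3 \left(- \frac{8}{5} + \frac{8}{5 \left(-5 + J\right)}\right) = \frac{24}{5} - \frac{24}{5 \left(-5 + J\right)}$)
$414 + A{\left(Q{\left(0,0 \right)} \right)} = 414 + \frac{24 \left(-6 + \frac{11}{3}\right)}{5 \left(-5 + \frac{11}{3}\right)} = 414 + \frac{24}{5} \frac{1}{- \frac{4}{3}} \left(- \frac{7}{3}\right) = 414 + \frac{24}{5} \left(- \frac{3}{4}\right) \left(- \frac{7}{3}\right) = 414 + \frac{42}{5} = \frac{2112}{5}$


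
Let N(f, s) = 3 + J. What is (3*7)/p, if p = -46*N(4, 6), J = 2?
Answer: -21/230 ≈ -0.091304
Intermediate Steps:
N(f, s) = 5 (N(f, s) = 3 + 2 = 5)
p = -230 (p = -46*5 = -230)
(3*7)/p = (3*7)/(-230) = 21*(-1/230) = -21/230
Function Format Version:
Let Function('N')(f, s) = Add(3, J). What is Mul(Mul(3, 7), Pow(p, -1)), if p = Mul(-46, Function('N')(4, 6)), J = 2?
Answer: Rational(-21, 230) ≈ -0.091304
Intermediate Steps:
Function('N')(f, s) = 5 (Function('N')(f, s) = Add(3, 2) = 5)
p = -230 (p = Mul(-46, 5) = -230)
Mul(Mul(3, 7), Pow(p, -1)) = Mul(Mul(3, 7), Pow(-230, -1)) = Mul(21, Rational(-1, 230)) = Rational(-21, 230)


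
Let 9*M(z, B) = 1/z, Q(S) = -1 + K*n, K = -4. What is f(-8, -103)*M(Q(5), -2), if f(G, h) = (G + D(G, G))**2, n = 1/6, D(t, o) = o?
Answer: -256/15 ≈ -17.067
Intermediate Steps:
n = 1/6 ≈ 0.16667
Q(S) = -5/3 (Q(S) = -1 - 4*1/6 = -1 - 2/3 = -5/3)
M(z, B) = 1/(9*z)
f(G, h) = 4*G**2 (f(G, h) = (G + G)**2 = (2*G)**2 = 4*G**2)
f(-8, -103)*M(Q(5), -2) = (4*(-8)**2)*(1/(9*(-5/3))) = (4*64)*((1/9)*(-3/5)) = 256*(-1/15) = -256/15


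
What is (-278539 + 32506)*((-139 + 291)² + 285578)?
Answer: -75945958506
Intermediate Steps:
(-278539 + 32506)*((-139 + 291)² + 285578) = -246033*(152² + 285578) = -246033*(23104 + 285578) = -246033*308682 = -75945958506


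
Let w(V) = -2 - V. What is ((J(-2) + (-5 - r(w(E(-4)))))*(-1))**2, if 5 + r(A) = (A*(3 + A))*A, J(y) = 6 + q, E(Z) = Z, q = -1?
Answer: 225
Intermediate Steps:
J(y) = 5 (J(y) = 6 - 1 = 5)
r(A) = -5 + A**2*(3 + A) (r(A) = -5 + (A*(3 + A))*A = -5 + A**2*(3 + A))
((J(-2) + (-5 - r(w(E(-4)))))*(-1))**2 = ((5 + (-5 - (-5 + (-2 - 1*(-4))**3 + 3*(-2 - 1*(-4))**2)))*(-1))**2 = ((5 + (-5 - (-5 + (-2 + 4)**3 + 3*(-2 + 4)**2)))*(-1))**2 = ((5 + (-5 - (-5 + 2**3 + 3*2**2)))*(-1))**2 = ((5 + (-5 - (-5 + 8 + 3*4)))*(-1))**2 = ((5 + (-5 - (-5 + 8 + 12)))*(-1))**2 = ((5 + (-5 - 1*15))*(-1))**2 = ((5 + (-5 - 15))*(-1))**2 = ((5 - 20)*(-1))**2 = (-15*(-1))**2 = 15**2 = 225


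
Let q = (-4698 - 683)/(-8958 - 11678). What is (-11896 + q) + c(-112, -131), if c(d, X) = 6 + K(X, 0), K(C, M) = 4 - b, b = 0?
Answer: -245274115/20636 ≈ -11886.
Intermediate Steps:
K(C, M) = 4 (K(C, M) = 4 - 1*0 = 4 + 0 = 4)
c(d, X) = 10 (c(d, X) = 6 + 4 = 10)
q = 5381/20636 (q = -5381/(-20636) = -5381*(-1/20636) = 5381/20636 ≈ 0.26076)
(-11896 + q) + c(-112, -131) = (-11896 + 5381/20636) + 10 = -245480475/20636 + 10 = -245274115/20636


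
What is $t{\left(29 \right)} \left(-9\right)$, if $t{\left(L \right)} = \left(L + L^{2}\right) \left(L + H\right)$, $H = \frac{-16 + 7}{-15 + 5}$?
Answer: $-234117$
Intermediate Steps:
$H = \frac{9}{10}$ ($H = - \frac{9}{-10} = \left(-9\right) \left(- \frac{1}{10}\right) = \frac{9}{10} \approx 0.9$)
$t{\left(L \right)} = \left(\frac{9}{10} + L\right) \left(L + L^{2}\right)$ ($t{\left(L \right)} = \left(L + L^{2}\right) \left(L + \frac{9}{10}\right) = \left(L + L^{2}\right) \left(\frac{9}{10} + L\right) = \left(\frac{9}{10} + L\right) \left(L + L^{2}\right)$)
$t{\left(29 \right)} \left(-9\right) = \frac{1}{10} \cdot 29 \left(9 + 10 \cdot 29^{2} + 19 \cdot 29\right) \left(-9\right) = \frac{1}{10} \cdot 29 \left(9 + 10 \cdot 841 + 551\right) \left(-9\right) = \frac{1}{10} \cdot 29 \left(9 + 8410 + 551\right) \left(-9\right) = \frac{1}{10} \cdot 29 \cdot 8970 \left(-9\right) = 26013 \left(-9\right) = -234117$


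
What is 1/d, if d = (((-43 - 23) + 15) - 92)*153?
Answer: -1/21879 ≈ -4.5706e-5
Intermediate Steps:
d = -21879 (d = ((-66 + 15) - 92)*153 = (-51 - 92)*153 = -143*153 = -21879)
1/d = 1/(-21879) = -1/21879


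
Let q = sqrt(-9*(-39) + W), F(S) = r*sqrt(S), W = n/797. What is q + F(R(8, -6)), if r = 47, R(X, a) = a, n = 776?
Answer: sqrt(223576831)/797 + 47*I*sqrt(6) ≈ 18.761 + 115.13*I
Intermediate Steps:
W = 776/797 ≈ 0.97365
F(S) = 47*sqrt(S)
q = sqrt(223576831)/797 (q = sqrt(-9*(-39) + 776/797) = sqrt(351 + 776/797) = sqrt(280523/797) = sqrt(223576831)/797 ≈ 18.761)
q + F(R(8, -6)) = sqrt(223576831)/797 + 47*sqrt(-6) = sqrt(223576831)/797 + 47*(I*sqrt(6)) = sqrt(223576831)/797 + 47*I*sqrt(6)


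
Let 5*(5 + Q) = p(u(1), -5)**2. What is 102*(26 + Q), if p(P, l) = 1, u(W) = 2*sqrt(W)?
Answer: 10812/5 ≈ 2162.4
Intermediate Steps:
Q = -24/5 (Q = -5 + (1/5)*1**2 = -5 + (1/5)*1 = -5 + 1/5 = -24/5 ≈ -4.8000)
102*(26 + Q) = 102*(26 - 24/5) = 102*(106/5) = 10812/5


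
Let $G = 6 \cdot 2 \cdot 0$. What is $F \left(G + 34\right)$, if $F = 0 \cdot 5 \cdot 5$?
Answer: $0$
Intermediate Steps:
$F = 0$ ($F = 0 \cdot 5 = 0$)
$G = 0$ ($G = 12 \cdot 0 = 0$)
$F \left(G + 34\right) = 0 \left(0 + 34\right) = 0 \cdot 34 = 0$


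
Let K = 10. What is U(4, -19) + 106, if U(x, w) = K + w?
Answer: 97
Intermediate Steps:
U(x, w) = 10 + w
U(4, -19) + 106 = (10 - 19) + 106 = -9 + 106 = 97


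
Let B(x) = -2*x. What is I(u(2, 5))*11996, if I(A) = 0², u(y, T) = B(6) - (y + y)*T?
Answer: 0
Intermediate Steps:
u(y, T) = -12 - 2*T*y (u(y, T) = -2*6 - (y + y)*T = -12 - 2*y*T = -12 - 2*T*y)
I(A) = 0
I(u(2, 5))*11996 = 0*11996 = 0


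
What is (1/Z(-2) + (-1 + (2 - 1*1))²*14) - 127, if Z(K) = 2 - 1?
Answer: -126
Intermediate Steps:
Z(K) = 1
(1/Z(-2) + (-1 + (2 - 1*1))²*14) - 127 = (1/1 + (-1 + (2 - 1*1))²*14) - 127 = (1 + (-1 + (2 - 1))²*14) - 127 = (1 + (-1 + 1)²*14) - 127 = (1 + 0²*14) - 127 = (1 + 0*14) - 127 = (1 + 0) - 127 = 1 - 127 = -126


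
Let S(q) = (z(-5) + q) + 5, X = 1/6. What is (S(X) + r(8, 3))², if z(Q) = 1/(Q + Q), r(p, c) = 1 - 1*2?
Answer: 3721/225 ≈ 16.538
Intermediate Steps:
r(p, c) = -1 (r(p, c) = 1 - 2 = -1)
z(Q) = 1/(2*Q)
X = ⅙ ≈ 0.16667
S(q) = 49/10 + q (S(q) = ((½)/(-5) + q) + 5 = ((½)*(-⅕) + q) + 5 = (-⅒ + q) + 5 = 49/10 + q)
(S(X) + r(8, 3))² = ((49/10 + ⅙) - 1)² = (76/15 - 1)² = (61/15)² = 3721/225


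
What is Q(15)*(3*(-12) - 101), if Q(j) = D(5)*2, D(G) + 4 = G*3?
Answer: -3014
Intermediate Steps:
D(G) = -4 + 3*G (D(G) = -4 + G*3 = -4 + 3*G)
Q(j) = 22 (Q(j) = (-4 + 3*5)*2 = (-4 + 15)*2 = 11*2 = 22)
Q(15)*(3*(-12) - 101) = 22*(3*(-12) - 101) = 22*(-36 - 101) = 22*(-137) = -3014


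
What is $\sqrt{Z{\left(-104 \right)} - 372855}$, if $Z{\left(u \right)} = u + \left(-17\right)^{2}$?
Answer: $i \sqrt{372670} \approx 610.47 i$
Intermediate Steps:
$Z{\left(u \right)} = 289 + u$ ($Z{\left(u \right)} = u + 289 = 289 + u$)
$\sqrt{Z{\left(-104 \right)} - 372855} = \sqrt{\left(289 - 104\right) - 372855} = \sqrt{185 - 372855} = \sqrt{-372670} = i \sqrt{372670}$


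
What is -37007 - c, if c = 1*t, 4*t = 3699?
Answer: -151727/4 ≈ -37932.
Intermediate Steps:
t = 3699/4 (t = (¼)*3699 = 3699/4 ≈ 924.75)
c = 3699/4 (c = 1*(3699/4) = 3699/4 ≈ 924.75)
-37007 - c = -37007 - 1*3699/4 = -37007 - 3699/4 = -151727/4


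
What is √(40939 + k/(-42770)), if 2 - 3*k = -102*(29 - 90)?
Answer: √6739982273661/12831 ≈ 202.33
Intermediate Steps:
k = -6220/3 (k = ⅔ - (-34)*(29 - 90) = ⅔ - (-34)*(-61) = ⅔ - ⅓*6222 = ⅔ - 2074 = -6220/3 ≈ -2073.3)
√(40939 + k/(-42770)) = √(40939 - 6220/3/(-42770)) = √(40939 - 6220/3*(-1/42770)) = √(40939 + 622/12831) = √(525288931/12831) = √6739982273661/12831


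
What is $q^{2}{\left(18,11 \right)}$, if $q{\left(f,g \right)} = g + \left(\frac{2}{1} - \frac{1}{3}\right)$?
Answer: $\frac{1444}{9} \approx 160.44$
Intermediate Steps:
$q{\left(f,g \right)} = \frac{5}{3} + g$ ($q{\left(f,g \right)} = g + \left(2 \cdot 1 - \frac{1}{3}\right) = g + \left(2 - \frac{1}{3}\right) = g + \frac{5}{3} = \frac{5}{3} + g$)
$q^{2}{\left(18,11 \right)} = \left(\frac{5}{3} + 11\right)^{2} = \left(\frac{38}{3}\right)^{2} = \frac{1444}{9}$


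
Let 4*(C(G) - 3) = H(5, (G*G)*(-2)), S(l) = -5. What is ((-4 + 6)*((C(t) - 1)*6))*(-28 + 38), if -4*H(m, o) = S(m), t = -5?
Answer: 555/2 ≈ 277.50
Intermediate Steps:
H(m, o) = 5/4 (H(m, o) = -¼*(-5) = 5/4)
C(G) = 53/16 (C(G) = 3 + (¼)*(5/4) = 3 + 5/16 = 53/16)
((-4 + 6)*((C(t) - 1)*6))*(-28 + 38) = ((-4 + 6)*((53/16 - 1)*6))*(-28 + 38) = (2*((37/16)*6))*10 = (2*(111/8))*10 = (111/4)*10 = 555/2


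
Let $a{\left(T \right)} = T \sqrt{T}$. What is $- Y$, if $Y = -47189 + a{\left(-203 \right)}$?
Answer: $47189 + 203 i \sqrt{203} \approx 47189.0 + 2892.3 i$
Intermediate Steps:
$a{\left(T \right)} = T^{\frac{3}{2}}$
$Y = -47189 - 203 i \sqrt{203}$ ($Y = -47189 + \left(-203\right)^{\frac{3}{2}} = -47189 - 203 i \sqrt{203} \approx -47189.0 - 2892.3 i$)
$- Y = - (-47189 - 203 i \sqrt{203}) = 47189 + 203 i \sqrt{203}$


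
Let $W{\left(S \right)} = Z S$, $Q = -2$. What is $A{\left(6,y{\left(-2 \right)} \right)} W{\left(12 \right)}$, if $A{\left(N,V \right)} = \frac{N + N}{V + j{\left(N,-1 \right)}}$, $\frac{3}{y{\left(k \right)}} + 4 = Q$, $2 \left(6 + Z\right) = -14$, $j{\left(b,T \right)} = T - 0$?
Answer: $1248$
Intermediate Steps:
$j{\left(b,T \right)} = T$ ($j{\left(b,T \right)} = T + 0 = T$)
$Z = -13$ ($Z = -6 + \frac{1}{2} \left(-14\right) = -6 - 7 = -13$)
$y{\left(k \right)} = - \frac{1}{2}$ ($y{\left(k \right)} = \frac{3}{-4 - 2} = \frac{3}{-6} = 3 \left(- \frac{1}{6}\right) = - \frac{1}{2}$)
$A{\left(N,V \right)} = \frac{2 N}{-1 + V}$ ($A{\left(N,V \right)} = \frac{N + N}{V - 1} = \frac{2 N}{-1 + V}$)
$W{\left(S \right)} = - 13 S$
$A{\left(6,y{\left(-2 \right)} \right)} W{\left(12 \right)} = 2 \cdot 6 \frac{1}{-1 - \frac{1}{2}} \left(\left(-13\right) 12\right) = 2 \cdot 6 \frac{1}{- \frac{3}{2}} \left(-156\right) = 2 \cdot 6 \left(- \frac{2}{3}\right) \left(-156\right) = \left(-8\right) \left(-156\right) = 1248$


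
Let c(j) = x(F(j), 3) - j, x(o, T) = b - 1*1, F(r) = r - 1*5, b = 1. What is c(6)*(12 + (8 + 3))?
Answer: -138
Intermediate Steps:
F(r) = -5 + r (F(r) = r - 5 = -5 + r)
x(o, T) = 0 (x(o, T) = 1 - 1*1 = 1 - 1 = 0)
c(j) = -j (c(j) = 0 - j = -j)
c(6)*(12 + (8 + 3)) = (-1*6)*(12 + (8 + 3)) = -6*(12 + 11) = -6*23 = -138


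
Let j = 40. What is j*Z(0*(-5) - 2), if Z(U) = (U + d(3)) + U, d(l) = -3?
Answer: -280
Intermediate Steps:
Z(U) = -3 + 2*U (Z(U) = (U - 3) + U = (-3 + U) + U = -3 + 2*U)
j*Z(0*(-5) - 2) = 40*(-3 + 2*(0*(-5) - 2)) = 40*(-3 + 2*(0 - 2)) = 40*(-3 + 2*(-2)) = 40*(-3 - 4) = 40*(-7) = -280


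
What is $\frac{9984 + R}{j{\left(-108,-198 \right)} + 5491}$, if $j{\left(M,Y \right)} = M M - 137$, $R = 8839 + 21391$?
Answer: $\frac{20107}{8509} \approx 2.363$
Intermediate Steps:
$R = 30230$
$j{\left(M,Y \right)} = -137 + M^{2}$ ($j{\left(M,Y \right)} = M^{2} - 137 = -137 + M^{2}$)
$\frac{9984 + R}{j{\left(-108,-198 \right)} + 5491} = \frac{9984 + 30230}{\left(-137 + \left(-108\right)^{2}\right) + 5491} = \frac{40214}{\left(-137 + 11664\right) + 5491} = \frac{40214}{11527 + 5491} = \frac{40214}{17018} = 40214 \cdot \frac{1}{17018} = \frac{20107}{8509}$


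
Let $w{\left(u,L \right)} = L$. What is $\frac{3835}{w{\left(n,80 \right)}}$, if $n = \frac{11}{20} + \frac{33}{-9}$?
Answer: $\frac{767}{16} \approx 47.938$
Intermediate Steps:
$n = - \frac{187}{60}$ ($n = 11 \cdot \frac{1}{20} + 33 \left(- \frac{1}{9}\right) = \frac{11}{20} - \frac{11}{3} = - \frac{187}{60} \approx -3.1167$)
$\frac{3835}{w{\left(n,80 \right)}} = \frac{3835}{80} = 3835 \cdot \frac{1}{80} = \frac{767}{16}$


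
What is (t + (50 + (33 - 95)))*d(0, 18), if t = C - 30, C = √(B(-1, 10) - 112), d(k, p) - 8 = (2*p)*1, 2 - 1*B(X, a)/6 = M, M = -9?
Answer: -1848 + 44*I*√46 ≈ -1848.0 + 298.42*I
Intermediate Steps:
B(X, a) = 66 (B(X, a) = 12 - 6*(-9) = 12 + 54 = 66)
d(k, p) = 8 + 2*p (d(k, p) = 8 + (2*p)*1 = 8 + 2*p)
C = I*√46 (C = √(66 - 112) = √(-46) = I*√46 ≈ 6.7823*I)
t = -30 + I*√46 (t = I*√46 - 30 = -30 + I*√46 ≈ -30.0 + 6.7823*I)
(t + (50 + (33 - 95)))*d(0, 18) = ((-30 + I*√46) + (50 + (33 - 95)))*(8 + 2*18) = ((-30 + I*√46) + (50 - 62))*(8 + 36) = ((-30 + I*√46) - 12)*44 = (-42 + I*√46)*44 = -1848 + 44*I*√46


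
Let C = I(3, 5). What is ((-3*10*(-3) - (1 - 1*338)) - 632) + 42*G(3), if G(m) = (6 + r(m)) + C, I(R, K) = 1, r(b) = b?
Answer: 215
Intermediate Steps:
C = 1
G(m) = 7 + m (G(m) = (6 + m) + 1 = 7 + m)
((-3*10*(-3) - (1 - 1*338)) - 632) + 42*G(3) = ((-3*10*(-3) - (1 - 1*338)) - 632) + 42*(7 + 3) = ((-30*(-3) - (1 - 338)) - 632) + 42*10 = ((90 - 1*(-337)) - 632) + 420 = ((90 + 337) - 632) + 420 = (427 - 632) + 420 = -205 + 420 = 215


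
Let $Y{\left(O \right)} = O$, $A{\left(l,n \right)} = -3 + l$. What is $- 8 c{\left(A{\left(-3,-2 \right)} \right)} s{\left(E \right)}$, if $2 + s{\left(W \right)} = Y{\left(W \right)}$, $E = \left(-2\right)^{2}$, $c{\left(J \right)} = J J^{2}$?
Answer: $3456$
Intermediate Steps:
$c{\left(J \right)} = J^{3}$
$E = 4$
$s{\left(W \right)} = -2 + W$
$- 8 c{\left(A{\left(-3,-2 \right)} \right)} s{\left(E \right)} = - 8 \left(-3 - 3\right)^{3} \left(-2 + 4\right) = - 8 \left(-6\right)^{3} \cdot 2 = \left(-8\right) \left(-216\right) 2 = 1728 \cdot 2 = 3456$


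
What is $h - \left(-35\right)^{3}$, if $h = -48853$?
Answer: $-5978$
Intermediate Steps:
$h - \left(-35\right)^{3} = -48853 - \left(-35\right)^{3} = -48853 - -42875 = -48853 + 42875 = -5978$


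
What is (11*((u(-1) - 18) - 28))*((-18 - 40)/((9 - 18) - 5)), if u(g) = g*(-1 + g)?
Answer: -14036/7 ≈ -2005.1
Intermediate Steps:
(11*((u(-1) - 18) - 28))*((-18 - 40)/((9 - 18) - 5)) = (11*((-(-1 - 1) - 18) - 28))*((-18 - 40)/((9 - 18) - 5)) = (11*((-1*(-2) - 18) - 28))*(-58/(-9 - 5)) = (11*((2 - 18) - 28))*(-58/(-14)) = (11*(-16 - 28))*(-58*(-1/14)) = (11*(-44))*(29/7) = -484*29/7 = -14036/7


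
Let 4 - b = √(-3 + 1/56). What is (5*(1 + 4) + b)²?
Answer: (812 - I*√2338)²/784 ≈ 838.02 - 100.16*I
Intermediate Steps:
b = 4 - I*√2338/28 (b = 4 - √(-3 + 1/56) = 4 - √(-167/56) = 4 - I*√2338/28 ≈ 4.0 - 1.7269*I)
(5*(1 + 4) + b)² = (5*(1 + 4) + (4 - I*√2338/28))² = (5*5 + (4 - I*√2338/28))² = (25 + (4 - I*√2338/28))² = (29 - I*√2338/28)²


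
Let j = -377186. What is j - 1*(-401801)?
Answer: 24615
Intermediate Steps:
j - 1*(-401801) = -377186 - 1*(-401801) = -377186 + 401801 = 24615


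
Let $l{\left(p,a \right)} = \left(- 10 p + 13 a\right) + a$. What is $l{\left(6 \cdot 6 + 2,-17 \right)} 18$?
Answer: $-11124$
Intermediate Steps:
$l{\left(p,a \right)} = - 10 p + 14 a$
$l{\left(6 \cdot 6 + 2,-17 \right)} 18 = \left(- 10 \left(6 \cdot 6 + 2\right) + 14 \left(-17\right)\right) 18 = \left(- 10 \left(36 + 2\right) - 238\right) 18 = \left(\left(-10\right) 38 - 238\right) 18 = \left(-380 - 238\right) 18 = \left(-618\right) 18 = -11124$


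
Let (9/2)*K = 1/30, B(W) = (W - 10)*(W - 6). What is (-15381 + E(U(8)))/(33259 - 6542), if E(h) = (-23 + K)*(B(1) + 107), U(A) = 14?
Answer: -2548243/3606795 ≈ -0.70651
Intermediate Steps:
B(W) = (-10 + W)*(-6 + W)
K = 1/135 (K = (2/9)/30 = (2/9)*(1/30) = 1/135 ≈ 0.0074074)
E(h) = -471808/135 (E(h) = (-23 + 1/135)*((60 + 1**2 - 16*1) + 107) = -3104*((60 + 1 - 16) + 107)/135 = -3104*(45 + 107)/135 = -3104/135*152 = -471808/135)
(-15381 + E(U(8)))/(33259 - 6542) = (-15381 - 471808/135)/(33259 - 6542) = -2548243/135/26717 = -2548243/135*1/26717 = -2548243/3606795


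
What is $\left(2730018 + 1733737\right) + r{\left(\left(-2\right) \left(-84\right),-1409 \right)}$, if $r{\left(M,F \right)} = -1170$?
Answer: $4462585$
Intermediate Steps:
$\left(2730018 + 1733737\right) + r{\left(\left(-2\right) \left(-84\right),-1409 \right)} = \left(2730018 + 1733737\right) - 1170 = 4463755 - 1170 = 4462585$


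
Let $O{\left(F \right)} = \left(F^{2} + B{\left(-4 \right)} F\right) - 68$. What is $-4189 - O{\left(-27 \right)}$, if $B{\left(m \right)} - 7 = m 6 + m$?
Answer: $-5417$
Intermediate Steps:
$B{\left(m \right)} = 7 + 7 m$ ($B{\left(m \right)} = 7 + \left(m 6 + m\right) = 7 + \left(6 m + m\right) = 7 + 7 m$)
$O{\left(F \right)} = -68 + F^{2} - 21 F$ ($O{\left(F \right)} = \left(F^{2} + \left(7 + 7 \left(-4\right)\right) F\right) - 68 = \left(F^{2} + \left(7 - 28\right) F\right) - 68 = \left(F^{2} - 21 F\right) - 68 = -68 + F^{2} - 21 F$)
$-4189 - O{\left(-27 \right)} = -4189 - \left(-68 + \left(-27\right)^{2} - -567\right) = -4189 - \left(-68 + 729 + 567\right) = -4189 - 1228 = -5417$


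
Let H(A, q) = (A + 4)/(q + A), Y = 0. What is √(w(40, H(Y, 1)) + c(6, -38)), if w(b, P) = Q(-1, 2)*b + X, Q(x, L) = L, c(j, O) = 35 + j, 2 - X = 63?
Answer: 2*√15 ≈ 7.7460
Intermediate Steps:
X = -61 (X = 2 - 1*63 = 2 - 63 = -61)
H(A, q) = (4 + A)/(A + q)
w(b, P) = -61 + 2*b (w(b, P) = 2*b - 61 = -61 + 2*b)
√(w(40, H(Y, 1)) + c(6, -38)) = √((-61 + 2*40) + (35 + 6)) = √((-61 + 80) + 41) = √(19 + 41) = √60 = 2*√15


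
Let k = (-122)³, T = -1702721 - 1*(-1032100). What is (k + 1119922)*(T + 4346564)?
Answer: -2558184308218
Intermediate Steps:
T = -670621 (T = -1702721 + 1032100 = -670621)
k = -1815848
(k + 1119922)*(T + 4346564) = (-1815848 + 1119922)*(-670621 + 4346564) = -695926*3675943 = -2558184308218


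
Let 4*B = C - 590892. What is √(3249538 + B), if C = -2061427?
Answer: 3*√1149537/2 ≈ 1608.2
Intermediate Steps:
B = -2652319/4 (B = (-2061427 - 590892)/4 = (¼)*(-2652319) = -2652319/4 ≈ -6.6308e+5)
√(3249538 + B) = √(3249538 - 2652319/4) = √(10345833/4) = 3*√1149537/2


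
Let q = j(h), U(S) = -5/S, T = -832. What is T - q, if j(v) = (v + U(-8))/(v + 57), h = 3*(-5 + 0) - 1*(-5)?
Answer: -312757/376 ≈ -831.80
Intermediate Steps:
h = -10 (h = 3*(-5) + 5 = -15 + 5 = -10)
j(v) = (5/8 + v)/(57 + v) (j(v) = (v - 5/(-8))/(v + 57) = (v - 5*(-1/8))/(57 + v) = (v + 5/8)/(57 + v) = (5/8 + v)/(57 + v))
q = -75/376 (q = (5/8 - 10)/(57 - 10) = -75/8/47 = (1/47)*(-75/8) = -75/376 ≈ -0.19947)
T - q = -832 - 1*(-75/376) = -832 + 75/376 = -312757/376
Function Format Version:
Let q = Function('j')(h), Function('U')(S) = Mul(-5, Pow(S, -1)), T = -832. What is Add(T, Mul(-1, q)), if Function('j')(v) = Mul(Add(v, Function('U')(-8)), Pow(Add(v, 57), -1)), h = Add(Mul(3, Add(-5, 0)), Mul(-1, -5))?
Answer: Rational(-312757, 376) ≈ -831.80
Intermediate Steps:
h = -10 (h = Add(Mul(3, -5), 5) = Add(-15, 5) = -10)
Function('j')(v) = Mul(Pow(Add(57, v), -1), Add(Rational(5, 8), v)) (Function('j')(v) = Mul(Add(v, Mul(-5, Pow(-8, -1))), Pow(Add(v, 57), -1)) = Mul(Add(v, Mul(-5, Rational(-1, 8))), Pow(Add(57, v), -1)) = Mul(Add(v, Rational(5, 8)), Pow(Add(57, v), -1)) = Mul(Add(Rational(5, 8), v), Pow(Add(57, v), -1)) = Mul(Pow(Add(57, v), -1), Add(Rational(5, 8), v)))
q = Rational(-75, 376) (q = Mul(Pow(Add(57, -10), -1), Add(Rational(5, 8), -10)) = Mul(Pow(47, -1), Rational(-75, 8)) = Mul(Rational(1, 47), Rational(-75, 8)) = Rational(-75, 376) ≈ -0.19947)
Add(T, Mul(-1, q)) = Add(-832, Mul(-1, Rational(-75, 376))) = Add(-832, Rational(75, 376)) = Rational(-312757, 376)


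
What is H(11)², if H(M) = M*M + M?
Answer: 17424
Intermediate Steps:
H(M) = M + M² (H(M) = M² + M = M + M²)
H(11)² = (11*(1 + 11))² = (11*12)² = 132² = 17424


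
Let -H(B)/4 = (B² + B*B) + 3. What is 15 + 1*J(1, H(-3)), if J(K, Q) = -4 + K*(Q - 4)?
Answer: -77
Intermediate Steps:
H(B) = -12 - 8*B² (H(B) = -4*((B² + B*B) + 3) = -4*((B² + B²) + 3) = -4*(2*B² + 3) = -4*(3 + 2*B²) = -12 - 8*B²)
J(K, Q) = -4 + K*(-4 + Q)
15 + 1*J(1, H(-3)) = 15 + 1*(-4 - 4*1 + 1*(-12 - 8*(-3)²)) = 15 + 1*(-4 - 4 + 1*(-12 - 8*9)) = 15 + 1*(-4 - 4 + 1*(-12 - 72)) = 15 + 1*(-4 - 4 + 1*(-84)) = 15 + 1*(-4 - 4 - 84) = 15 + 1*(-92) = 15 - 92 = -77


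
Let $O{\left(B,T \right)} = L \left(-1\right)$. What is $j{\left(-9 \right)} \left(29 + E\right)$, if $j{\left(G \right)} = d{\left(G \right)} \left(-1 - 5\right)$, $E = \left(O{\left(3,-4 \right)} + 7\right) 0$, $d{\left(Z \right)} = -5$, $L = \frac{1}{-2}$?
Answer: $870$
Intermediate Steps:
$L = - \frac{1}{2} \approx -0.5$
$O{\left(B,T \right)} = \frac{1}{2}$ ($O{\left(B,T \right)} = \left(- \frac{1}{2}\right) \left(-1\right) = \frac{1}{2}$)
$E = 0$ ($E = \left(\frac{1}{2} + 7\right) 0 = \frac{15}{2} \cdot 0 = 0$)
$j{\left(G \right)} = 30$ ($j{\left(G \right)} = - 5 \left(-1 - 5\right) = \left(-5\right) \left(-6\right) = 30$)
$j{\left(-9 \right)} \left(29 + E\right) = 30 \left(29 + 0\right) = 30 \cdot 29 = 870$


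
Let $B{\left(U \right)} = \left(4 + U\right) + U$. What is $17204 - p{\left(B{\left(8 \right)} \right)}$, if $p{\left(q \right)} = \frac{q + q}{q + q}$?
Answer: $17203$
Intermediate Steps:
$B{\left(U \right)} = 4 + 2 U$
$p{\left(q \right)} = 1$ ($p{\left(q \right)} = \frac{2 q}{2 q} = 2 q \frac{1}{2 q} = 1$)
$17204 - p{\left(B{\left(8 \right)} \right)} = 17204 - 1 = 17203$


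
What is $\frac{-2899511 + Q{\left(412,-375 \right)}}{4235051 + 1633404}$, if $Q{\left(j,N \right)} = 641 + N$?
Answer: $- \frac{579849}{1173691} \approx -0.49404$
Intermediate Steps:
$\frac{-2899511 + Q{\left(412,-375 \right)}}{4235051 + 1633404} = \frac{-2899511 + \left(641 - 375\right)}{4235051 + 1633404} = \frac{-2899511 + 266}{5868455} = \left(-2899245\right) \frac{1}{5868455} = - \frac{579849}{1173691}$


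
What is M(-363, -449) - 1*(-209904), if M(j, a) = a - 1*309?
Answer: 209146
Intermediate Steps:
M(j, a) = -309 + a (M(j, a) = a - 309 = -309 + a)
M(-363, -449) - 1*(-209904) = (-309 - 449) - 1*(-209904) = -758 + 209904 = 209146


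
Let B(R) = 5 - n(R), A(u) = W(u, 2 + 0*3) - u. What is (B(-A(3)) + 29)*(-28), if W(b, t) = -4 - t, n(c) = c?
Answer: -700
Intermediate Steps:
A(u) = -6 - u (A(u) = (-4 - (2 + 0*3)) - u = (-4 - (2 + 0)) - u = (-4 - 1*2) - u = (-4 - 2) - u = -6 - u)
B(R) = 5 - R
(B(-A(3)) + 29)*(-28) = ((5 - (-1)*(-6 - 1*3)) + 29)*(-28) = ((5 - (-1)*(-6 - 3)) + 29)*(-28) = ((5 - (-1)*(-9)) + 29)*(-28) = ((5 - 1*9) + 29)*(-28) = ((5 - 9) + 29)*(-28) = (-4 + 29)*(-28) = 25*(-28) = -700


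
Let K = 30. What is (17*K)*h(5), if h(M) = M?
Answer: 2550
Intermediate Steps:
(17*K)*h(5) = (17*30)*5 = 510*5 = 2550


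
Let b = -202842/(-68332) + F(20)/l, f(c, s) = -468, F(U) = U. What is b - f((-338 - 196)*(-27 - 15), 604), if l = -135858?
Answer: 1093052601601/2320862214 ≈ 470.97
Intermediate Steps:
b = 6889085449/2320862214 (b = -202842/(-68332) + 20/(-135858) = -202842*(-1/68332) + 20*(-1/135858) = 101421/34166 - 10/67929 = 6889085449/2320862214 ≈ 2.9683)
b - f((-338 - 196)*(-27 - 15), 604) = 6889085449/2320862214 - 1*(-468) = 6889085449/2320862214 + 468 = 1093052601601/2320862214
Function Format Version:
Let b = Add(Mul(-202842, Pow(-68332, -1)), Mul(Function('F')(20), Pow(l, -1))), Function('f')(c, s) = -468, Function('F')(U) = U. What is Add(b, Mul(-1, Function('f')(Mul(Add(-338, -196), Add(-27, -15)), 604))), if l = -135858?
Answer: Rational(1093052601601, 2320862214) ≈ 470.97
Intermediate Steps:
b = Rational(6889085449, 2320862214) (b = Add(Mul(-202842, Pow(-68332, -1)), Mul(20, Pow(-135858, -1))) = Add(Mul(-202842, Rational(-1, 68332)), Mul(20, Rational(-1, 135858))) = Add(Rational(101421, 34166), Rational(-10, 67929)) = Rational(6889085449, 2320862214) ≈ 2.9683)
Add(b, Mul(-1, Function('f')(Mul(Add(-338, -196), Add(-27, -15)), 604))) = Add(Rational(6889085449, 2320862214), Mul(-1, -468)) = Add(Rational(6889085449, 2320862214), 468) = Rational(1093052601601, 2320862214)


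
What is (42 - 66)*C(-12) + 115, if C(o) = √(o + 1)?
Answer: 115 - 24*I*√11 ≈ 115.0 - 79.599*I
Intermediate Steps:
C(o) = √(1 + o)
(42 - 66)*C(-12) + 115 = (42 - 66)*√(1 - 12) + 115 = -24*I*√11 + 115 = 115 - 24*I*√11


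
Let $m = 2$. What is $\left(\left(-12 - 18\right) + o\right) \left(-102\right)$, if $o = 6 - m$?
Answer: $2652$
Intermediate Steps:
$o = 4$ ($o = 6 - 2 = 4$)
$\left(\left(-12 - 18\right) + o\right) \left(-102\right) = \left(\left(-12 - 18\right) + 4\right) \left(-102\right) = \left(-30 + 4\right) \left(-102\right) = \left(-26\right) \left(-102\right) = 2652$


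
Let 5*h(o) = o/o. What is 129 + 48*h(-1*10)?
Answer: 693/5 ≈ 138.60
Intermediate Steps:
h(o) = ⅕ (h(o) = (o/o)/5 = (⅕)*1 = ⅕)
129 + 48*h(-1*10) = 129 + 48*(⅕) = 129 + 48/5 = 693/5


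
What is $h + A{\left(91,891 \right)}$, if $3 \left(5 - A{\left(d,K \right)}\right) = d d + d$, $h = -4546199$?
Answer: $- \frac{13646954}{3} \approx -4.549 \cdot 10^{6}$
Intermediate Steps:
$A{\left(d,K \right)} = 5 - \frac{d}{3} - \frac{d^{2}}{3}$ ($A{\left(d,K \right)} = 5 - \frac{d d + d}{3} = 5 - \frac{d^{2} + d}{3} = 5 - \frac{d + d^{2}}{3} = 5 - \left(\frac{d}{3} + \frac{d^{2}}{3}\right) = 5 - \frac{d}{3} - \frac{d^{2}}{3}$)
$h + A{\left(91,891 \right)} = -4546199 - \left(\frac{76}{3} + \frac{8281}{3}\right) = -4546199 - \frac{8357}{3} = - \frac{13646954}{3}$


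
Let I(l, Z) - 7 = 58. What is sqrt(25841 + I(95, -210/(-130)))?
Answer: sqrt(25906) ≈ 160.95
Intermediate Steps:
I(l, Z) = 65 (I(l, Z) = 7 + 58 = 65)
sqrt(25841 + I(95, -210/(-130))) = sqrt(25841 + 65) = sqrt(25906)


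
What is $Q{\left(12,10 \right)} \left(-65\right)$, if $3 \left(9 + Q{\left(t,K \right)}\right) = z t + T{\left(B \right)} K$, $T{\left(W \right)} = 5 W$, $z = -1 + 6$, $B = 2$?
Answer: $- \frac{8645}{3} \approx -2881.7$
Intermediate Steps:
$z = 5$
$Q{\left(t,K \right)} = -9 + \frac{5 t}{3} + \frac{10 K}{3}$ ($Q{\left(t,K \right)} = -9 + \frac{5 t + 5 \cdot 2 K}{3} = -9 + \frac{5 t + 10 K}{3} = -9 + \left(\frac{5 t}{3} + \frac{10 K}{3}\right) = -9 + \frac{5 t}{3} + \frac{10 K}{3}$)
$Q{\left(12,10 \right)} \left(-65\right) = \left(-9 + \frac{5}{3} \cdot 12 + \frac{10}{3} \cdot 10\right) \left(-65\right) = \left(-9 + 20 + \frac{100}{3}\right) \left(-65\right) = \frac{133}{3} \left(-65\right) = - \frac{8645}{3}$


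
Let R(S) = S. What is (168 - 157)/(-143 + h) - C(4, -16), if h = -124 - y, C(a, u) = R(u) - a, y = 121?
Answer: 7749/388 ≈ 19.972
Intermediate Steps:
C(a, u) = u - a
h = -245 (h = -124 - 1*121 = -124 - 121 = -245)
(168 - 157)/(-143 + h) - C(4, -16) = (168 - 157)/(-143 - 245) - (-16 - 1*4) = 11/(-388) - (-16 - 4) = 11*(-1/388) - 1*(-20) = -11/388 + 20 = 7749/388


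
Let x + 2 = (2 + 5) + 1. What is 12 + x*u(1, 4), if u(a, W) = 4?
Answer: 36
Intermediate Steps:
x = 6 (x = -2 + ((2 + 5) + 1) = -2 + (7 + 1) = -2 + 8 = 6)
12 + x*u(1, 4) = 12 + 6*4 = 12 + 24 = 36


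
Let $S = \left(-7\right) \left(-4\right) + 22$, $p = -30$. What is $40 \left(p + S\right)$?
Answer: $800$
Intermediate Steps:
$S = 50$ ($S = 28 + 22 = 50$)
$40 \left(p + S\right) = 40 \left(-30 + 50\right) = 40 \cdot 20 = 800$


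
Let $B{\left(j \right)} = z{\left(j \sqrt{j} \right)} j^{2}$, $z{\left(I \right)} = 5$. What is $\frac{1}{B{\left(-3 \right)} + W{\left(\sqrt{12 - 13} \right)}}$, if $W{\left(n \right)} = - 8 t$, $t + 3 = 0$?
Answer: $\frac{1}{69} \approx 0.014493$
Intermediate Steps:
$t = -3$ ($t = -3 + 0 = -3$)
$B{\left(j \right)} = 5 j^{2}$
$W{\left(n \right)} = 24$ ($W{\left(n \right)} = \left(-8\right) \left(-3\right) = 24$)
$\frac{1}{B{\left(-3 \right)} + W{\left(\sqrt{12 - 13} \right)}} = \frac{1}{5 \left(-3\right)^{2} + 24} = \frac{1}{5 \cdot 9 + 24} = \frac{1}{45 + 24} = \frac{1}{69}$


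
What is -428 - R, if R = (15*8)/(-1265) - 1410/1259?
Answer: -135942610/318527 ≈ -426.79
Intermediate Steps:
R = -386946/318527 (R = 120*(-1/1265) - 1410*1/1259 = -24/253 - 1410/1259 = -386946/318527 ≈ -1.2148)
-428 - R = -428 - 1*(-386946/318527) = -428 + 386946/318527 = -135942610/318527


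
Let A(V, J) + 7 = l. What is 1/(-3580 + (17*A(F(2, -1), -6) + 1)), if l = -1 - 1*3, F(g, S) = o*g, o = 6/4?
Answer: -1/3766 ≈ -0.00026553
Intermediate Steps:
o = 3/2 (o = 6*(¼) = 3/2 ≈ 1.5000)
F(g, S) = 3*g/2
l = -4 (l = -1 - 3 = -4)
A(V, J) = -11 (A(V, J) = -7 - 4 = -11)
1/(-3580 + (17*A(F(2, -1), -6) + 1)) = 1/(-3580 + (17*(-11) + 1)) = 1/(-3580 + (-187 + 1)) = 1/(-3580 - 186) = 1/(-3766) = -1/3766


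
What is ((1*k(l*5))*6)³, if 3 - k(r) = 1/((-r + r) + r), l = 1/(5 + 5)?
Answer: 216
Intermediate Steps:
l = ⅒ (l = 1/10 = ⅒ ≈ 0.10000)
k(r) = 3 - 1/r (k(r) = 3 - 1/((-r + r) + r) = 3 - 1/(0 + r) = 3 - 1/r)
((1*k(l*5))*6)³ = ((1*(3 - 1/((⅒)*5)))*6)³ = ((1*(3 - 1/½))*6)³ = ((1*(3 - 1*2))*6)³ = ((1*(3 - 2))*6)³ = ((1*1)*6)³ = (1*6)³ = 6³ = 216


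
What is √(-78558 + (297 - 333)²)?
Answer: I*√77262 ≈ 277.96*I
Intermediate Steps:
√(-78558 + (297 - 333)²) = √(-78558 + (-36)²) = √(-78558 + 1296) = √(-77262) = I*√77262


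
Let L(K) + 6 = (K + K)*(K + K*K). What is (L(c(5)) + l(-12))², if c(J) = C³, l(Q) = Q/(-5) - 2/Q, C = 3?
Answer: 1499686796689/900 ≈ 1.6663e+9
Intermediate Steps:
l(Q) = -2/Q - Q/5 (l(Q) = Q*(-⅕) - 2/Q = -Q/5 - 2/Q = -2/Q - Q/5)
c(J) = 27 (c(J) = 3³ = 27)
L(K) = -6 + 2*K*(K + K²) (L(K) = -6 + (K + K)*(K + K*K) = -6 + (2*K)*(K + K²) = -6 + 2*K*(K + K²))
(L(c(5)) + l(-12))² = ((-6 + 2*27² + 2*27³) + (-2/(-12) - ⅕*(-12)))² = ((-6 + 2*729 + 2*19683) + (-2*(-1/12) + 12/5))² = ((-6 + 1458 + 39366) + (⅙ + 12/5))² = (40818 + 77/30)² = (1224617/30)² = 1499686796689/900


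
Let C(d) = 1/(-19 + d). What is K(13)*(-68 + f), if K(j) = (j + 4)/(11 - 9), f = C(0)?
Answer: -21981/38 ≈ -578.45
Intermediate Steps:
f = -1/19 (f = 1/(-19 + 0) = 1/(-19) = -1/19 ≈ -0.052632)
K(j) = 2 + j/2 (K(j) = (4 + j)/2 = (4 + j)*(½) = 2 + j/2)
K(13)*(-68 + f) = (2 + (½)*13)*(-68 - 1/19) = (2 + 13/2)*(-1293/19) = (17/2)*(-1293/19) = -21981/38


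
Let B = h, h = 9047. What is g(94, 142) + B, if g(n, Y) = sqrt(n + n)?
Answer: 9047 + 2*sqrt(47) ≈ 9060.7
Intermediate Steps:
g(n, Y) = sqrt(2)*sqrt(n) (g(n, Y) = sqrt(2*n) = sqrt(2)*sqrt(n))
B = 9047
g(94, 142) + B = sqrt(2)*sqrt(94) + 9047 = 2*sqrt(47) + 9047 = 9047 + 2*sqrt(47)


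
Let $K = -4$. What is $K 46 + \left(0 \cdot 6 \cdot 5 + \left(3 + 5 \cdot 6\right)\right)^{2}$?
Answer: $905$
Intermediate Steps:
$K 46 + \left(0 \cdot 6 \cdot 5 + \left(3 + 5 \cdot 6\right)\right)^{2} = \left(-4\right) 46 + \left(0 \cdot 6 \cdot 5 + \left(3 + 5 \cdot 6\right)\right)^{2} = -184 + \left(0 \cdot 5 + \left(3 + 30\right)\right)^{2} = -184 + \left(0 + 33\right)^{2} = -184 + 33^{2} = -184 + 1089 = 905$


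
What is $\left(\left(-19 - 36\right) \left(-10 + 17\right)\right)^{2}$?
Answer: $148225$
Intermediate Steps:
$\left(\left(-19 - 36\right) \left(-10 + 17\right)\right)^{2} = \left(\left(-55\right) 7\right)^{2} = \left(-385\right)^{2} = 148225$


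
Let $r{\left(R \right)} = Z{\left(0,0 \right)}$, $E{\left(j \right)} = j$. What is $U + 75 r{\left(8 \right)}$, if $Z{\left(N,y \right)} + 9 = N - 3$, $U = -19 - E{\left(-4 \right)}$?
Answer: $-915$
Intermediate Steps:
$U = -15$ ($U = -19 - -4 = -19 + 4 = -15$)
$Z{\left(N,y \right)} = -12 + N$ ($Z{\left(N,y \right)} = -9 + \left(N - 3\right) = -9 + \left(-3 + N\right) = -12 + N$)
$r{\left(R \right)} = -12$ ($r{\left(R \right)} = -12 + 0 = -12$)
$U + 75 r{\left(8 \right)} = -15 + 75 \left(-12\right) = -15 - 900 = -915$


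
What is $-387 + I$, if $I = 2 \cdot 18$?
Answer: $-351$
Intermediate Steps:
$I = 36$
$-387 + I = -387 + 36 = -351$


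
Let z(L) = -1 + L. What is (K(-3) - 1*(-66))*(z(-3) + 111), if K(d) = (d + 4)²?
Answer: 7169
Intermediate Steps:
K(d) = (4 + d)²
(K(-3) - 1*(-66))*(z(-3) + 111) = ((4 - 3)² - 1*(-66))*((-1 - 3) + 111) = (1² + 66)*(-4 + 111) = (1 + 66)*107 = 67*107 = 7169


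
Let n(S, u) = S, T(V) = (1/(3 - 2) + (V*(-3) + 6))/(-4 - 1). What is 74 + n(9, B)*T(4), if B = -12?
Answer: 83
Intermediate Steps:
T(V) = -7/5 + 3*V/5 (T(V) = (1/1 + (-3*V + 6))/(-5) = (1 + (6 - 3*V))*(-⅕) = (7 - 3*V)*(-⅕) = -7/5 + 3*V/5)
74 + n(9, B)*T(4) = 74 + 9*(-7/5 + (⅗)*4) = 74 + 9*(-7/5 + 12/5) = 74 + 9*1 = 74 + 9 = 83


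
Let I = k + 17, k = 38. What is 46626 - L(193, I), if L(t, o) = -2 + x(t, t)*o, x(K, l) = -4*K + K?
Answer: 78473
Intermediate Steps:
x(K, l) = -3*K
I = 55 (I = 38 + 17 = 55)
L(t, o) = -2 - 3*o*t (L(t, o) = -2 + (-3*t)*o = -2 - 3*o*t)
46626 - L(193, I) = 46626 - (-2 - 3*55*193) = 46626 - (-2 - 31845) = 46626 - 1*(-31847) = 46626 + 31847 = 78473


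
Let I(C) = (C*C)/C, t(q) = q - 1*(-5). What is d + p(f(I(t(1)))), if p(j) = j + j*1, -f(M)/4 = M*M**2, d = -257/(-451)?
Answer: -779071/451 ≈ -1727.4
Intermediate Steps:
t(q) = 5 + q (t(q) = q + 5 = 5 + q)
d = 257/451 (d = -257*(-1/451) = 257/451 ≈ 0.56985)
I(C) = C (I(C) = C**2/C = C)
f(M) = -4*M**3 (f(M) = -4*M*M**2 = -4*M**3)
p(j) = 2*j (p(j) = j + j = 2*j)
d + p(f(I(t(1)))) = 257/451 + 2*(-4*(5 + 1)**3) = 257/451 + 2*(-4*6**3) = 257/451 + 2*(-4*216) = 257/451 + 2*(-864) = 257/451 - 1728 = -779071/451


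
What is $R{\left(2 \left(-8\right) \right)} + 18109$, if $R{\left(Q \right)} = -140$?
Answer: $17969$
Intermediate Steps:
$R{\left(2 \left(-8\right) \right)} + 18109 = -140 + 18109 = 17969$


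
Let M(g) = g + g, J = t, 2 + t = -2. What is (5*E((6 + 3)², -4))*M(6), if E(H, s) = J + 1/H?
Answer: -6460/27 ≈ -239.26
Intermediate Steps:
t = -4 (t = -2 - 2 = -4)
J = -4
M(g) = 2*g
E(H, s) = -4 + 1/H
(5*E((6 + 3)², -4))*M(6) = (5*(-4 + 1/((6 + 3)²)))*(2*6) = (5*(-4 + 1/(9²)))*12 = (5*(-4 + 1/81))*12 = (5*(-323/81))*12 = -1615/81*12 = -6460/27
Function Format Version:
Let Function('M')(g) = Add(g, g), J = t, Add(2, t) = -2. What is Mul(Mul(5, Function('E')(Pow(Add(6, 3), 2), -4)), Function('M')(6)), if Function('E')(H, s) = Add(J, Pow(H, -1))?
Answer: Rational(-6460, 27) ≈ -239.26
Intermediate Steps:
t = -4 (t = Add(-2, -2) = -4)
J = -4
Function('M')(g) = Mul(2, g)
Function('E')(H, s) = Add(-4, Pow(H, -1))
Mul(Mul(5, Function('E')(Pow(Add(6, 3), 2), -4)), Function('M')(6)) = Mul(Mul(5, Add(-4, Pow(Pow(Add(6, 3), 2), -1))), Mul(2, 6)) = Mul(Mul(5, Add(-4, Pow(Pow(9, 2), -1))), 12) = Mul(Mul(5, Add(-4, Pow(81, -1))), 12) = Mul(Mul(5, Add(-4, Rational(1, 81))), 12) = Mul(Mul(5, Rational(-323, 81)), 12) = Mul(Rational(-1615, 81), 12) = Rational(-6460, 27)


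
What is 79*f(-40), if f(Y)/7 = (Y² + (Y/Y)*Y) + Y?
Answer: 840560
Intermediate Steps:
f(Y) = 7*Y² + 14*Y (f(Y) = 7*((Y² + (Y/Y)*Y) + Y) = 7*((Y² + 1*Y) + Y) = 7*((Y² + Y) + Y) = 7*((Y + Y²) + Y) = 7*(Y² + 2*Y) = 7*Y² + 14*Y)
79*f(-40) = 79*(7*(-40)*(2 - 40)) = 79*(7*(-40)*(-38)) = 79*10640 = 840560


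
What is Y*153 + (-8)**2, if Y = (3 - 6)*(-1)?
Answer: 523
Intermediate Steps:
Y = 3 (Y = -3*(-1) = 3)
Y*153 + (-8)**2 = 3*153 + (-8)**2 = 459 + 64 = 523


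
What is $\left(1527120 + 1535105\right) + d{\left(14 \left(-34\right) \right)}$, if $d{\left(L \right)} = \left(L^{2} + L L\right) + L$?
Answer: $3514901$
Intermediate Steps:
$d{\left(L \right)} = L + 2 L^{2}$ ($d{\left(L \right)} = \left(L^{2} + L^{2}\right) + L = 2 L^{2} + L = L + 2 L^{2}$)
$\left(1527120 + 1535105\right) + d{\left(14 \left(-34\right) \right)} = \left(1527120 + 1535105\right) + 14 \left(-34\right) \left(1 + 2 \cdot 14 \left(-34\right)\right) = 3062225 - 476 \left(1 + 2 \left(-476\right)\right) = 3062225 - 476 \left(1 - 952\right) = 3062225 - -452676 = 3062225 + 452676 = 3514901$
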